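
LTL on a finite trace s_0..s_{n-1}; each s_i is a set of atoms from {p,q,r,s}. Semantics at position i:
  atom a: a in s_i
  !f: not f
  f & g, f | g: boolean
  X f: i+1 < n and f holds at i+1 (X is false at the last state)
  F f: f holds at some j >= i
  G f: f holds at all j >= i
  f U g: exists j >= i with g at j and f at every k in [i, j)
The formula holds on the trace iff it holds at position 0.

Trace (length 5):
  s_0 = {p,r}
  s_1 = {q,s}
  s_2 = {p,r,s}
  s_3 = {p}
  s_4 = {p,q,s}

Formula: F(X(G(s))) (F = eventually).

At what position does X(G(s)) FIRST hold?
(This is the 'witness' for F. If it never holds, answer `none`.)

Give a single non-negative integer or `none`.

Answer: 3

Derivation:
s_0={p,r}: X(G(s))=False G(s)=False s=False
s_1={q,s}: X(G(s))=False G(s)=False s=True
s_2={p,r,s}: X(G(s))=False G(s)=False s=True
s_3={p}: X(G(s))=True G(s)=False s=False
s_4={p,q,s}: X(G(s))=False G(s)=True s=True
F(X(G(s))) holds; first witness at position 3.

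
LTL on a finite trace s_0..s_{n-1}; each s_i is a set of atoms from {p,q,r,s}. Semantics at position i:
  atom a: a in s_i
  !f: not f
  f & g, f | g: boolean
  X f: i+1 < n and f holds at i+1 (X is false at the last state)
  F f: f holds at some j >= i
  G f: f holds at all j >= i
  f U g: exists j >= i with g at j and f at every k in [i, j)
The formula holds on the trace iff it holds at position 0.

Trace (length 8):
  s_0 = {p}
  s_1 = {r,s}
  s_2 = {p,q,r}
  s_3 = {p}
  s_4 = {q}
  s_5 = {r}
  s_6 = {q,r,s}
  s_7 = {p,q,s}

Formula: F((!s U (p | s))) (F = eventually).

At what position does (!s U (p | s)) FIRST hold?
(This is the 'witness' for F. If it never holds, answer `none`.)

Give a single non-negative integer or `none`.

s_0={p}: (!s U (p | s))=True !s=True s=False (p | s)=True p=True
s_1={r,s}: (!s U (p | s))=True !s=False s=True (p | s)=True p=False
s_2={p,q,r}: (!s U (p | s))=True !s=True s=False (p | s)=True p=True
s_3={p}: (!s U (p | s))=True !s=True s=False (p | s)=True p=True
s_4={q}: (!s U (p | s))=True !s=True s=False (p | s)=False p=False
s_5={r}: (!s U (p | s))=True !s=True s=False (p | s)=False p=False
s_6={q,r,s}: (!s U (p | s))=True !s=False s=True (p | s)=True p=False
s_7={p,q,s}: (!s U (p | s))=True !s=False s=True (p | s)=True p=True
F((!s U (p | s))) holds; first witness at position 0.

Answer: 0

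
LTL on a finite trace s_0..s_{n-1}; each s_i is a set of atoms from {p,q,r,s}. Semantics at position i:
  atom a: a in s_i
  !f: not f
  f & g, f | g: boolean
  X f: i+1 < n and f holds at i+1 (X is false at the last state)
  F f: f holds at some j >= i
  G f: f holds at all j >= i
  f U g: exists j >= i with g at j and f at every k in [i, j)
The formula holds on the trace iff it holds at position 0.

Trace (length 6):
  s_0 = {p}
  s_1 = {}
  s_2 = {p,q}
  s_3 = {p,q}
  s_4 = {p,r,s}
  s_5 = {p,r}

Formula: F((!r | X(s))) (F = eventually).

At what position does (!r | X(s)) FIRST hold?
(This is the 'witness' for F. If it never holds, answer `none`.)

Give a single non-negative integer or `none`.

s_0={p}: (!r | X(s))=True !r=True r=False X(s)=False s=False
s_1={}: (!r | X(s))=True !r=True r=False X(s)=False s=False
s_2={p,q}: (!r | X(s))=True !r=True r=False X(s)=False s=False
s_3={p,q}: (!r | X(s))=True !r=True r=False X(s)=True s=False
s_4={p,r,s}: (!r | X(s))=False !r=False r=True X(s)=False s=True
s_5={p,r}: (!r | X(s))=False !r=False r=True X(s)=False s=False
F((!r | X(s))) holds; first witness at position 0.

Answer: 0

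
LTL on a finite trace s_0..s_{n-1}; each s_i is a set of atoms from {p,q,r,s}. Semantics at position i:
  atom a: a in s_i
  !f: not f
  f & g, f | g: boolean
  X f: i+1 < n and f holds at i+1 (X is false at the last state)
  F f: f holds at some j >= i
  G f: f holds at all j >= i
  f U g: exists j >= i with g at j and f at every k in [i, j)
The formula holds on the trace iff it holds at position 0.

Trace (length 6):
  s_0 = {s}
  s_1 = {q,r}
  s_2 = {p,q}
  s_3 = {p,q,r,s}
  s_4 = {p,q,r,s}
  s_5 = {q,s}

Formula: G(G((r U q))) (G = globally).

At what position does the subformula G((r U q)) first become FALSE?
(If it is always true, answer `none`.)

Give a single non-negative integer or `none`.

Answer: 0

Derivation:
s_0={s}: G((r U q))=False (r U q)=False r=False q=False
s_1={q,r}: G((r U q))=True (r U q)=True r=True q=True
s_2={p,q}: G((r U q))=True (r U q)=True r=False q=True
s_3={p,q,r,s}: G((r U q))=True (r U q)=True r=True q=True
s_4={p,q,r,s}: G((r U q))=True (r U q)=True r=True q=True
s_5={q,s}: G((r U q))=True (r U q)=True r=False q=True
G(G((r U q))) holds globally = False
First violation at position 0.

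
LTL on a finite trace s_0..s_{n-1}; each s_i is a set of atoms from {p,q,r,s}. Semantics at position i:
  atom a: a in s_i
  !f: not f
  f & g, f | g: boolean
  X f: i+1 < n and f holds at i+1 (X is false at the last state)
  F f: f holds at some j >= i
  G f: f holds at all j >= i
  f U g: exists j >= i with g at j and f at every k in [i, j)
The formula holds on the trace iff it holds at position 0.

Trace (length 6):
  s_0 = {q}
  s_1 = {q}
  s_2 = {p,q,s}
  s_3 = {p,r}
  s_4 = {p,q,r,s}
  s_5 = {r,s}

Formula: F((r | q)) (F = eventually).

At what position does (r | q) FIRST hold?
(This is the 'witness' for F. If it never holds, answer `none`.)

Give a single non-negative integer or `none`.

Answer: 0

Derivation:
s_0={q}: (r | q)=True r=False q=True
s_1={q}: (r | q)=True r=False q=True
s_2={p,q,s}: (r | q)=True r=False q=True
s_3={p,r}: (r | q)=True r=True q=False
s_4={p,q,r,s}: (r | q)=True r=True q=True
s_5={r,s}: (r | q)=True r=True q=False
F((r | q)) holds; first witness at position 0.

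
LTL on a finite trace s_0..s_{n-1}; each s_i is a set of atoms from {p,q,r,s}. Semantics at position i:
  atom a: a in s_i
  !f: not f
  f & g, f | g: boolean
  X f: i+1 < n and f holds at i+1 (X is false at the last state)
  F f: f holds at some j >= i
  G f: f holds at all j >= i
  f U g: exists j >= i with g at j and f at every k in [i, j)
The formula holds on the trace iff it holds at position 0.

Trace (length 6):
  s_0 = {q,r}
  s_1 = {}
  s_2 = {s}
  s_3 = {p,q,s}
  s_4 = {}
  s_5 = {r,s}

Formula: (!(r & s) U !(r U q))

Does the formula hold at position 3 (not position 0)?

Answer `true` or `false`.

s_0={q,r}: (!(r & s) U !(r U q))=True !(r & s)=True (r & s)=False r=True s=False !(r U q)=False (r U q)=True q=True
s_1={}: (!(r & s) U !(r U q))=True !(r & s)=True (r & s)=False r=False s=False !(r U q)=True (r U q)=False q=False
s_2={s}: (!(r & s) U !(r U q))=True !(r & s)=True (r & s)=False r=False s=True !(r U q)=True (r U q)=False q=False
s_3={p,q,s}: (!(r & s) U !(r U q))=True !(r & s)=True (r & s)=False r=False s=True !(r U q)=False (r U q)=True q=True
s_4={}: (!(r & s) U !(r U q))=True !(r & s)=True (r & s)=False r=False s=False !(r U q)=True (r U q)=False q=False
s_5={r,s}: (!(r & s) U !(r U q))=True !(r & s)=False (r & s)=True r=True s=True !(r U q)=True (r U q)=False q=False
Evaluating at position 3: result = True

Answer: true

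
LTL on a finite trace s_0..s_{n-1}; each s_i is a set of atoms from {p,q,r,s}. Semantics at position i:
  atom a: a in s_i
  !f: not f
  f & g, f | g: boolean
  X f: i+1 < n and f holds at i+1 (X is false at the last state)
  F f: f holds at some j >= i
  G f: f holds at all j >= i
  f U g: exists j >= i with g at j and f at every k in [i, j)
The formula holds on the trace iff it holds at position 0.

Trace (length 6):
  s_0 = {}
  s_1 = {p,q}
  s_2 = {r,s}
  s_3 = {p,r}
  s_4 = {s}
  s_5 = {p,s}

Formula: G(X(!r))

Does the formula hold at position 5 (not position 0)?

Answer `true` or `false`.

Answer: false

Derivation:
s_0={}: G(X(!r))=False X(!r)=True !r=True r=False
s_1={p,q}: G(X(!r))=False X(!r)=False !r=True r=False
s_2={r,s}: G(X(!r))=False X(!r)=False !r=False r=True
s_3={p,r}: G(X(!r))=False X(!r)=True !r=False r=True
s_4={s}: G(X(!r))=False X(!r)=True !r=True r=False
s_5={p,s}: G(X(!r))=False X(!r)=False !r=True r=False
Evaluating at position 5: result = False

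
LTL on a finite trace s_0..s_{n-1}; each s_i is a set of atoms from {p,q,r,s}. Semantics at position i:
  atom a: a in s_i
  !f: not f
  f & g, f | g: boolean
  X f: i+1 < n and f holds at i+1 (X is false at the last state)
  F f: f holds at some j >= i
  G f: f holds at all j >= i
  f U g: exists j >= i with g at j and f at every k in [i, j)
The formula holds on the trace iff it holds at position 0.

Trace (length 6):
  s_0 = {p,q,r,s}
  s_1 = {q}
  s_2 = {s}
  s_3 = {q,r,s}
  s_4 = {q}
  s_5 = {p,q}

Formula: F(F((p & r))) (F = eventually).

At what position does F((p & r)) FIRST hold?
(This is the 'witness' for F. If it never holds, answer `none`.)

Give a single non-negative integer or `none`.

s_0={p,q,r,s}: F((p & r))=True (p & r)=True p=True r=True
s_1={q}: F((p & r))=False (p & r)=False p=False r=False
s_2={s}: F((p & r))=False (p & r)=False p=False r=False
s_3={q,r,s}: F((p & r))=False (p & r)=False p=False r=True
s_4={q}: F((p & r))=False (p & r)=False p=False r=False
s_5={p,q}: F((p & r))=False (p & r)=False p=True r=False
F(F((p & r))) holds; first witness at position 0.

Answer: 0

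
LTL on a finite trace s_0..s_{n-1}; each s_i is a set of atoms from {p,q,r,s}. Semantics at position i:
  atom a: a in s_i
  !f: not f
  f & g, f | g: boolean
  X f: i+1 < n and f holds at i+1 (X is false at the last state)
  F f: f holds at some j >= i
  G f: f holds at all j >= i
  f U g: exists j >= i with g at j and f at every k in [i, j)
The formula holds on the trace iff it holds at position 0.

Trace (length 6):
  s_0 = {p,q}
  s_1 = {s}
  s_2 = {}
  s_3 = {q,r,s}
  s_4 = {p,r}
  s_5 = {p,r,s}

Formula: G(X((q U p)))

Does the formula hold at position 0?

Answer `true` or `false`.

Answer: false

Derivation:
s_0={p,q}: G(X((q U p)))=False X((q U p))=False (q U p)=True q=True p=True
s_1={s}: G(X((q U p)))=False X((q U p))=False (q U p)=False q=False p=False
s_2={}: G(X((q U p)))=False X((q U p))=True (q U p)=False q=False p=False
s_3={q,r,s}: G(X((q U p)))=False X((q U p))=True (q U p)=True q=True p=False
s_4={p,r}: G(X((q U p)))=False X((q U p))=True (q U p)=True q=False p=True
s_5={p,r,s}: G(X((q U p)))=False X((q U p))=False (q U p)=True q=False p=True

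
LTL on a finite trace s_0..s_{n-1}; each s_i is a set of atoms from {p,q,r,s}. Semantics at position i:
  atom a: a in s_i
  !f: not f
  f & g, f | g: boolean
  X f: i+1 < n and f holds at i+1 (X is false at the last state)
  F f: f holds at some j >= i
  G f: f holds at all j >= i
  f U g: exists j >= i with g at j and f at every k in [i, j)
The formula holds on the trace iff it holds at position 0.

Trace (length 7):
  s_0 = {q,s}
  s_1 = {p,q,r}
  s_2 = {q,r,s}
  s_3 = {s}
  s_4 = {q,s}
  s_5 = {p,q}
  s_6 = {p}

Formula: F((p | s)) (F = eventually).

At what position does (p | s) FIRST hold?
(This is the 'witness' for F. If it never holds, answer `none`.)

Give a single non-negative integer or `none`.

s_0={q,s}: (p | s)=True p=False s=True
s_1={p,q,r}: (p | s)=True p=True s=False
s_2={q,r,s}: (p | s)=True p=False s=True
s_3={s}: (p | s)=True p=False s=True
s_4={q,s}: (p | s)=True p=False s=True
s_5={p,q}: (p | s)=True p=True s=False
s_6={p}: (p | s)=True p=True s=False
F((p | s)) holds; first witness at position 0.

Answer: 0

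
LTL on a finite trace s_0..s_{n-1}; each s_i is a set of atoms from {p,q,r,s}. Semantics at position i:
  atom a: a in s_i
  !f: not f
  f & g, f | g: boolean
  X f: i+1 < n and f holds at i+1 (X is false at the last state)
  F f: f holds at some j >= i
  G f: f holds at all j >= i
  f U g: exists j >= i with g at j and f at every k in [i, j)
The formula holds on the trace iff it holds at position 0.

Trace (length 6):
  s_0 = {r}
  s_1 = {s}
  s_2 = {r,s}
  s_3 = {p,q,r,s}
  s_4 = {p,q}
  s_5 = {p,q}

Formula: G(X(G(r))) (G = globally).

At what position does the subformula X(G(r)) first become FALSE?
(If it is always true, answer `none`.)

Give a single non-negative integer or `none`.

s_0={r}: X(G(r))=False G(r)=False r=True
s_1={s}: X(G(r))=False G(r)=False r=False
s_2={r,s}: X(G(r))=False G(r)=False r=True
s_3={p,q,r,s}: X(G(r))=False G(r)=False r=True
s_4={p,q}: X(G(r))=False G(r)=False r=False
s_5={p,q}: X(G(r))=False G(r)=False r=False
G(X(G(r))) holds globally = False
First violation at position 0.

Answer: 0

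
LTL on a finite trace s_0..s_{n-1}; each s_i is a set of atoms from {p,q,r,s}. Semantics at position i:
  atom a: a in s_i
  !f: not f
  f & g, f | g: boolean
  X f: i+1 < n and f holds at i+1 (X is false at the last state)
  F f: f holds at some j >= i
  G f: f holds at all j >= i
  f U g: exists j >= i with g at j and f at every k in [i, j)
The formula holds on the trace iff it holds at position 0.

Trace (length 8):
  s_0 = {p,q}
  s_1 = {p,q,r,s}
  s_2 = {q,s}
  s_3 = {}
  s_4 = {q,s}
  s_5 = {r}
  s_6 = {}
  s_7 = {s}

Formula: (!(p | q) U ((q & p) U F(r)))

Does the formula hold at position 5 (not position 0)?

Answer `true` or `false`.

Answer: true

Derivation:
s_0={p,q}: (!(p | q) U ((q & p) U F(r)))=True !(p | q)=False (p | q)=True p=True q=True ((q & p) U F(r))=True (q & p)=True F(r)=True r=False
s_1={p,q,r,s}: (!(p | q) U ((q & p) U F(r)))=True !(p | q)=False (p | q)=True p=True q=True ((q & p) U F(r))=True (q & p)=True F(r)=True r=True
s_2={q,s}: (!(p | q) U ((q & p) U F(r)))=True !(p | q)=False (p | q)=True p=False q=True ((q & p) U F(r))=True (q & p)=False F(r)=True r=False
s_3={}: (!(p | q) U ((q & p) U F(r)))=True !(p | q)=True (p | q)=False p=False q=False ((q & p) U F(r))=True (q & p)=False F(r)=True r=False
s_4={q,s}: (!(p | q) U ((q & p) U F(r)))=True !(p | q)=False (p | q)=True p=False q=True ((q & p) U F(r))=True (q & p)=False F(r)=True r=False
s_5={r}: (!(p | q) U ((q & p) U F(r)))=True !(p | q)=True (p | q)=False p=False q=False ((q & p) U F(r))=True (q & p)=False F(r)=True r=True
s_6={}: (!(p | q) U ((q & p) U F(r)))=False !(p | q)=True (p | q)=False p=False q=False ((q & p) U F(r))=False (q & p)=False F(r)=False r=False
s_7={s}: (!(p | q) U ((q & p) U F(r)))=False !(p | q)=True (p | q)=False p=False q=False ((q & p) U F(r))=False (q & p)=False F(r)=False r=False
Evaluating at position 5: result = True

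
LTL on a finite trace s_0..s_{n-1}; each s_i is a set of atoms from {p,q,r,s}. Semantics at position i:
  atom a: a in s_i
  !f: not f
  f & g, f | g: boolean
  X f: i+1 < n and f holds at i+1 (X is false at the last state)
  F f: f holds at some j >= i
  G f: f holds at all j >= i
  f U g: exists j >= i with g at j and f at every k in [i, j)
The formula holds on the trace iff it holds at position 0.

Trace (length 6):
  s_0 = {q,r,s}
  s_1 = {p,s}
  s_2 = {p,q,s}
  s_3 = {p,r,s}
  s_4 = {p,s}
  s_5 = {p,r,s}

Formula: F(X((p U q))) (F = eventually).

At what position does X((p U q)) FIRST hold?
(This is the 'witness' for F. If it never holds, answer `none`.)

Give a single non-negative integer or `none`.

s_0={q,r,s}: X((p U q))=True (p U q)=True p=False q=True
s_1={p,s}: X((p U q))=True (p U q)=True p=True q=False
s_2={p,q,s}: X((p U q))=False (p U q)=True p=True q=True
s_3={p,r,s}: X((p U q))=False (p U q)=False p=True q=False
s_4={p,s}: X((p U q))=False (p U q)=False p=True q=False
s_5={p,r,s}: X((p U q))=False (p U q)=False p=True q=False
F(X((p U q))) holds; first witness at position 0.

Answer: 0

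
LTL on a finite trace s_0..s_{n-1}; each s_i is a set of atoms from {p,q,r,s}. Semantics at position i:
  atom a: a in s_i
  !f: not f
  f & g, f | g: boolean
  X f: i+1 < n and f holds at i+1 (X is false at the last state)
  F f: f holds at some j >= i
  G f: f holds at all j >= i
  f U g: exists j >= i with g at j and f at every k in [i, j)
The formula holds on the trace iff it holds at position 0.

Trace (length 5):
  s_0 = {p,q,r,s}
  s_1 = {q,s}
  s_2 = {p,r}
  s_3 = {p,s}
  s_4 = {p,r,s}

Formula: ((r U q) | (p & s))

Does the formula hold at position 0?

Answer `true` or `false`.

Answer: true

Derivation:
s_0={p,q,r,s}: ((r U q) | (p & s))=True (r U q)=True r=True q=True (p & s)=True p=True s=True
s_1={q,s}: ((r U q) | (p & s))=True (r U q)=True r=False q=True (p & s)=False p=False s=True
s_2={p,r}: ((r U q) | (p & s))=False (r U q)=False r=True q=False (p & s)=False p=True s=False
s_3={p,s}: ((r U q) | (p & s))=True (r U q)=False r=False q=False (p & s)=True p=True s=True
s_4={p,r,s}: ((r U q) | (p & s))=True (r U q)=False r=True q=False (p & s)=True p=True s=True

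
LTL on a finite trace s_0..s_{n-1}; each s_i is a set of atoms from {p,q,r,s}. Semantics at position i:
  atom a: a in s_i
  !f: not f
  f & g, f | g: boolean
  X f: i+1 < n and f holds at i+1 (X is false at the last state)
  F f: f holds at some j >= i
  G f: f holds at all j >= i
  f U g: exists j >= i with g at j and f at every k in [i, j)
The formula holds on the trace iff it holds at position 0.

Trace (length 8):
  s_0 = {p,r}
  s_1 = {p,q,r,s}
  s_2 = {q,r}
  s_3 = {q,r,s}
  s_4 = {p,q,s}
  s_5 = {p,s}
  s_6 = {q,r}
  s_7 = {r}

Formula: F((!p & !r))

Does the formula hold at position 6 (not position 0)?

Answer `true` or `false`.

Answer: false

Derivation:
s_0={p,r}: F((!p & !r))=False (!p & !r)=False !p=False p=True !r=False r=True
s_1={p,q,r,s}: F((!p & !r))=False (!p & !r)=False !p=False p=True !r=False r=True
s_2={q,r}: F((!p & !r))=False (!p & !r)=False !p=True p=False !r=False r=True
s_3={q,r,s}: F((!p & !r))=False (!p & !r)=False !p=True p=False !r=False r=True
s_4={p,q,s}: F((!p & !r))=False (!p & !r)=False !p=False p=True !r=True r=False
s_5={p,s}: F((!p & !r))=False (!p & !r)=False !p=False p=True !r=True r=False
s_6={q,r}: F((!p & !r))=False (!p & !r)=False !p=True p=False !r=False r=True
s_7={r}: F((!p & !r))=False (!p & !r)=False !p=True p=False !r=False r=True
Evaluating at position 6: result = False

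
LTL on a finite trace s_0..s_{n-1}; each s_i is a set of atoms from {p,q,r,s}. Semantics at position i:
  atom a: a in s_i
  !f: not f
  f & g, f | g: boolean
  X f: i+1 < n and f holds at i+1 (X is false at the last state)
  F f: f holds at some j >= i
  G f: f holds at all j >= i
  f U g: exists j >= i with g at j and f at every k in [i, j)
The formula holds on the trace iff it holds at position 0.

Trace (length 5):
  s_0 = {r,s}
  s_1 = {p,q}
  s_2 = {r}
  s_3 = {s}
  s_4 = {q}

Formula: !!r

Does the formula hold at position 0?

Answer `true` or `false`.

s_0={r,s}: !!r=True !r=False r=True
s_1={p,q}: !!r=False !r=True r=False
s_2={r}: !!r=True !r=False r=True
s_3={s}: !!r=False !r=True r=False
s_4={q}: !!r=False !r=True r=False

Answer: true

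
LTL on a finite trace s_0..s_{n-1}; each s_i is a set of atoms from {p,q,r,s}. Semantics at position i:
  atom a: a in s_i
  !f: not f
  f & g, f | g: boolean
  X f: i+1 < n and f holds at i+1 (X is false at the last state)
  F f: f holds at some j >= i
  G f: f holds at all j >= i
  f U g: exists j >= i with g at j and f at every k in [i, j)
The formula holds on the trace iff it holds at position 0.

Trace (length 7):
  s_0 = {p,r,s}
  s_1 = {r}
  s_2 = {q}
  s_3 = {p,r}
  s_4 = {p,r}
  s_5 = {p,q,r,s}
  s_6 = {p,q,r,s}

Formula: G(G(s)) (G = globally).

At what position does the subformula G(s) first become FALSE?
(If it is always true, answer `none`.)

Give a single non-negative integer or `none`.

Answer: 0

Derivation:
s_0={p,r,s}: G(s)=False s=True
s_1={r}: G(s)=False s=False
s_2={q}: G(s)=False s=False
s_3={p,r}: G(s)=False s=False
s_4={p,r}: G(s)=False s=False
s_5={p,q,r,s}: G(s)=True s=True
s_6={p,q,r,s}: G(s)=True s=True
G(G(s)) holds globally = False
First violation at position 0.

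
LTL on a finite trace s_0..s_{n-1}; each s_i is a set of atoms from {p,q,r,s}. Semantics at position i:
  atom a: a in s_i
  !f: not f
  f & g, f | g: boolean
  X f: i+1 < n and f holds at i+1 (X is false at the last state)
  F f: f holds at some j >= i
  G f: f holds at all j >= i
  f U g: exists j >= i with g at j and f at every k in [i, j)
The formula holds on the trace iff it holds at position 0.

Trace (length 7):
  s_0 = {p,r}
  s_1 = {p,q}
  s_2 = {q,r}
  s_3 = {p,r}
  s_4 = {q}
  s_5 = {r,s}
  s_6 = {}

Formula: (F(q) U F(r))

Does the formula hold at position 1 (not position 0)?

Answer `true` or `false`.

s_0={p,r}: (F(q) U F(r))=True F(q)=True q=False F(r)=True r=True
s_1={p,q}: (F(q) U F(r))=True F(q)=True q=True F(r)=True r=False
s_2={q,r}: (F(q) U F(r))=True F(q)=True q=True F(r)=True r=True
s_3={p,r}: (F(q) U F(r))=True F(q)=True q=False F(r)=True r=True
s_4={q}: (F(q) U F(r))=True F(q)=True q=True F(r)=True r=False
s_5={r,s}: (F(q) U F(r))=True F(q)=False q=False F(r)=True r=True
s_6={}: (F(q) U F(r))=False F(q)=False q=False F(r)=False r=False
Evaluating at position 1: result = True

Answer: true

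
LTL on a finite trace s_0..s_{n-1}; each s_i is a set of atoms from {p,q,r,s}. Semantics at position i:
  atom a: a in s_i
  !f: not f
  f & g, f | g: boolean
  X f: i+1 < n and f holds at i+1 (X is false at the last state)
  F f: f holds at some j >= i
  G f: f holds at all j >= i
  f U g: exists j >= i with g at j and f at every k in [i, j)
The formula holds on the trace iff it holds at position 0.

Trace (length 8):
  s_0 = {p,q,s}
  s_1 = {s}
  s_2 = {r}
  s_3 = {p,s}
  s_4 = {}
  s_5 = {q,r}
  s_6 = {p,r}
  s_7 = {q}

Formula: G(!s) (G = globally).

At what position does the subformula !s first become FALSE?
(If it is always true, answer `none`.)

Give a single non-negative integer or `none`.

Answer: 0

Derivation:
s_0={p,q,s}: !s=False s=True
s_1={s}: !s=False s=True
s_2={r}: !s=True s=False
s_3={p,s}: !s=False s=True
s_4={}: !s=True s=False
s_5={q,r}: !s=True s=False
s_6={p,r}: !s=True s=False
s_7={q}: !s=True s=False
G(!s) holds globally = False
First violation at position 0.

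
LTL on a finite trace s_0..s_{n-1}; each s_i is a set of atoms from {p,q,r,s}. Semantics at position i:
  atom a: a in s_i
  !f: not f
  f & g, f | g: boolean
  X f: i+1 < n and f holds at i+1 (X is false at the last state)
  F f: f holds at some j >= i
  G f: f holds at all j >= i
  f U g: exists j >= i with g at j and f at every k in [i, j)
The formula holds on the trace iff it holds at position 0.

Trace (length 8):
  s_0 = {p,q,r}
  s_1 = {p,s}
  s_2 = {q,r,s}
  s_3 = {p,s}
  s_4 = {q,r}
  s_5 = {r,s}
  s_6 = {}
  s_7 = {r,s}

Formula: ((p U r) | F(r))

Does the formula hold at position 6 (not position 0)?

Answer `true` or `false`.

Answer: true

Derivation:
s_0={p,q,r}: ((p U r) | F(r))=True (p U r)=True p=True r=True F(r)=True
s_1={p,s}: ((p U r) | F(r))=True (p U r)=True p=True r=False F(r)=True
s_2={q,r,s}: ((p U r) | F(r))=True (p U r)=True p=False r=True F(r)=True
s_3={p,s}: ((p U r) | F(r))=True (p U r)=True p=True r=False F(r)=True
s_4={q,r}: ((p U r) | F(r))=True (p U r)=True p=False r=True F(r)=True
s_5={r,s}: ((p U r) | F(r))=True (p U r)=True p=False r=True F(r)=True
s_6={}: ((p U r) | F(r))=True (p U r)=False p=False r=False F(r)=True
s_7={r,s}: ((p U r) | F(r))=True (p U r)=True p=False r=True F(r)=True
Evaluating at position 6: result = True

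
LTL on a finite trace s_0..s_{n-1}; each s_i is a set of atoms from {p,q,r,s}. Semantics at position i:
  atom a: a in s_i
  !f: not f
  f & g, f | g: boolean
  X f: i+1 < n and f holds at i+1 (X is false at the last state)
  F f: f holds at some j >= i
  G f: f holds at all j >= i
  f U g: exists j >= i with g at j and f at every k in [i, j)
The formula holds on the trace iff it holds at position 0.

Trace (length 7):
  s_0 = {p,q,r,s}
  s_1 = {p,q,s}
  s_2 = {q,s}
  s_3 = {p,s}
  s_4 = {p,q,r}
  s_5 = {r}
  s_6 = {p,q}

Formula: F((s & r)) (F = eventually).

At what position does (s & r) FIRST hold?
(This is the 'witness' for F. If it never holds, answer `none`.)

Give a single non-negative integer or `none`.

s_0={p,q,r,s}: (s & r)=True s=True r=True
s_1={p,q,s}: (s & r)=False s=True r=False
s_2={q,s}: (s & r)=False s=True r=False
s_3={p,s}: (s & r)=False s=True r=False
s_4={p,q,r}: (s & r)=False s=False r=True
s_5={r}: (s & r)=False s=False r=True
s_6={p,q}: (s & r)=False s=False r=False
F((s & r)) holds; first witness at position 0.

Answer: 0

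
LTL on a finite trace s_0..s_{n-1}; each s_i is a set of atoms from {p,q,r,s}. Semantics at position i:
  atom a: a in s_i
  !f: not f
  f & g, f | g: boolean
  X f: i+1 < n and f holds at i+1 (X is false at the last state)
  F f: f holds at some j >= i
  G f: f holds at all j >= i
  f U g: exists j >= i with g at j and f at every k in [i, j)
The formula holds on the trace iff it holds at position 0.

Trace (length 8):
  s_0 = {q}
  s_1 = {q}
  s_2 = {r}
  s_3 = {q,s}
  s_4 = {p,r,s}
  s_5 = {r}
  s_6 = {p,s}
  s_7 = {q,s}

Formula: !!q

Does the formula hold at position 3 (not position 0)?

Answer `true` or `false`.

s_0={q}: !!q=True !q=False q=True
s_1={q}: !!q=True !q=False q=True
s_2={r}: !!q=False !q=True q=False
s_3={q,s}: !!q=True !q=False q=True
s_4={p,r,s}: !!q=False !q=True q=False
s_5={r}: !!q=False !q=True q=False
s_6={p,s}: !!q=False !q=True q=False
s_7={q,s}: !!q=True !q=False q=True
Evaluating at position 3: result = True

Answer: true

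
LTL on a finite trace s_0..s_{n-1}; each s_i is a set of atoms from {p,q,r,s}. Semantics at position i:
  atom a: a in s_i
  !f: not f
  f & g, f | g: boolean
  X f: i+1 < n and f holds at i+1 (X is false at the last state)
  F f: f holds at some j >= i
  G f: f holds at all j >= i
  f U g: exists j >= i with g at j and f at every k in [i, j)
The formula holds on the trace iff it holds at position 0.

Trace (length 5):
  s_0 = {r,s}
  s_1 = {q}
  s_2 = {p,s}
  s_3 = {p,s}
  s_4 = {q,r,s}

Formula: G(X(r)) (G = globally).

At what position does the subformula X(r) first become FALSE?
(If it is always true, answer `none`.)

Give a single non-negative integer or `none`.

s_0={r,s}: X(r)=False r=True
s_1={q}: X(r)=False r=False
s_2={p,s}: X(r)=False r=False
s_3={p,s}: X(r)=True r=False
s_4={q,r,s}: X(r)=False r=True
G(X(r)) holds globally = False
First violation at position 0.

Answer: 0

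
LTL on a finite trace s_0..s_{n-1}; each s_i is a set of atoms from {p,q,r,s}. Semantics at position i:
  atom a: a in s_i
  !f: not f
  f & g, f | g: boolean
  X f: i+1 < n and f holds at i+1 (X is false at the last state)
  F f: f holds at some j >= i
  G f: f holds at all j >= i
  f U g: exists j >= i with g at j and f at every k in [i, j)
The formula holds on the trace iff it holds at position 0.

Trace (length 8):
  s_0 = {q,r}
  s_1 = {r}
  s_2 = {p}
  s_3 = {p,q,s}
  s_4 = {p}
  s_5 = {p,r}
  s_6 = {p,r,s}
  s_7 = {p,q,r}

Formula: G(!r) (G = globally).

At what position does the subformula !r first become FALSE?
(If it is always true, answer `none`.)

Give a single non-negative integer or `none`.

Answer: 0

Derivation:
s_0={q,r}: !r=False r=True
s_1={r}: !r=False r=True
s_2={p}: !r=True r=False
s_3={p,q,s}: !r=True r=False
s_4={p}: !r=True r=False
s_5={p,r}: !r=False r=True
s_6={p,r,s}: !r=False r=True
s_7={p,q,r}: !r=False r=True
G(!r) holds globally = False
First violation at position 0.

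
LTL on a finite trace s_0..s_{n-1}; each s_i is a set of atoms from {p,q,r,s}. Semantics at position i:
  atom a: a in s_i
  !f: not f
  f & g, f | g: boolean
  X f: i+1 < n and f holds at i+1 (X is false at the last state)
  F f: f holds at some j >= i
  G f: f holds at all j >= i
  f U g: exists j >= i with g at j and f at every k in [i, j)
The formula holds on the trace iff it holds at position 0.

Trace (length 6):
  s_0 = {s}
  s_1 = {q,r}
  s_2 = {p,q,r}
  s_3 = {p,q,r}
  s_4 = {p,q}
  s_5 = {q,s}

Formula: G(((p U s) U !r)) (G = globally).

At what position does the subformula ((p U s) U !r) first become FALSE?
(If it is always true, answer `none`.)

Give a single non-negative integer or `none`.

Answer: 1

Derivation:
s_0={s}: ((p U s) U !r)=True (p U s)=True p=False s=True !r=True r=False
s_1={q,r}: ((p U s) U !r)=False (p U s)=False p=False s=False !r=False r=True
s_2={p,q,r}: ((p U s) U !r)=True (p U s)=True p=True s=False !r=False r=True
s_3={p,q,r}: ((p U s) U !r)=True (p U s)=True p=True s=False !r=False r=True
s_4={p,q}: ((p U s) U !r)=True (p U s)=True p=True s=False !r=True r=False
s_5={q,s}: ((p U s) U !r)=True (p U s)=True p=False s=True !r=True r=False
G(((p U s) U !r)) holds globally = False
First violation at position 1.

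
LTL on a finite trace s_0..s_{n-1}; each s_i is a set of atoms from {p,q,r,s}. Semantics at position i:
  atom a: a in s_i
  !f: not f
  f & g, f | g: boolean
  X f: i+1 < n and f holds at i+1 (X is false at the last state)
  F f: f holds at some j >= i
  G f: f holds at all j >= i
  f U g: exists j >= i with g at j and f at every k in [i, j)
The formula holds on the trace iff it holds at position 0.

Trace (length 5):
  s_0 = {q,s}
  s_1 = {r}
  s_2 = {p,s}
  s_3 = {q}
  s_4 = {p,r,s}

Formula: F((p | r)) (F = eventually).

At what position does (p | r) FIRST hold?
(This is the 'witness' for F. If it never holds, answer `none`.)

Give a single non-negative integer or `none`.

Answer: 1

Derivation:
s_0={q,s}: (p | r)=False p=False r=False
s_1={r}: (p | r)=True p=False r=True
s_2={p,s}: (p | r)=True p=True r=False
s_3={q}: (p | r)=False p=False r=False
s_4={p,r,s}: (p | r)=True p=True r=True
F((p | r)) holds; first witness at position 1.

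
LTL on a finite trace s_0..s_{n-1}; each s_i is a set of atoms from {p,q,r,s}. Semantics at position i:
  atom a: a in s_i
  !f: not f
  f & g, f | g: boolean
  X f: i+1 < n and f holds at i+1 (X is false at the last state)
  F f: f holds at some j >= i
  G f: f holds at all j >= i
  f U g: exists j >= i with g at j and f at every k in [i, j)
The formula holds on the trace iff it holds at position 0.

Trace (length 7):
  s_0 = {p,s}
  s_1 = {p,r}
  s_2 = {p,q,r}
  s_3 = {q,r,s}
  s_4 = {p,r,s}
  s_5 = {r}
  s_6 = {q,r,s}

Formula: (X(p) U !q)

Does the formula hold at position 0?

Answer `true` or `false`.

Answer: true

Derivation:
s_0={p,s}: (X(p) U !q)=True X(p)=True p=True !q=True q=False
s_1={p,r}: (X(p) U !q)=True X(p)=True p=True !q=True q=False
s_2={p,q,r}: (X(p) U !q)=False X(p)=False p=True !q=False q=True
s_3={q,r,s}: (X(p) U !q)=True X(p)=True p=False !q=False q=True
s_4={p,r,s}: (X(p) U !q)=True X(p)=False p=True !q=True q=False
s_5={r}: (X(p) U !q)=True X(p)=False p=False !q=True q=False
s_6={q,r,s}: (X(p) U !q)=False X(p)=False p=False !q=False q=True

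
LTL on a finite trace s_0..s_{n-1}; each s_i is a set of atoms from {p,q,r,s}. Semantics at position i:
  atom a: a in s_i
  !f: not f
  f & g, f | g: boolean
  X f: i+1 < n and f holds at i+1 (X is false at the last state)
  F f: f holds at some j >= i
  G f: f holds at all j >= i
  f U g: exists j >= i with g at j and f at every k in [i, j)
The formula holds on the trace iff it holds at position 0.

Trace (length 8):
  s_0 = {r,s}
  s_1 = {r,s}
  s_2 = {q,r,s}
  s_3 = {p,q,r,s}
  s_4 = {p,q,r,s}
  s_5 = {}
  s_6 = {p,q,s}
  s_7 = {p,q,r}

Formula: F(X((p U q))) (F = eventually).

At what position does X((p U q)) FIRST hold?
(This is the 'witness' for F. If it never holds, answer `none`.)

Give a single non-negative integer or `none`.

s_0={r,s}: X((p U q))=False (p U q)=False p=False q=False
s_1={r,s}: X((p U q))=True (p U q)=False p=False q=False
s_2={q,r,s}: X((p U q))=True (p U q)=True p=False q=True
s_3={p,q,r,s}: X((p U q))=True (p U q)=True p=True q=True
s_4={p,q,r,s}: X((p U q))=False (p U q)=True p=True q=True
s_5={}: X((p U q))=True (p U q)=False p=False q=False
s_6={p,q,s}: X((p U q))=True (p U q)=True p=True q=True
s_7={p,q,r}: X((p U q))=False (p U q)=True p=True q=True
F(X((p U q))) holds; first witness at position 1.

Answer: 1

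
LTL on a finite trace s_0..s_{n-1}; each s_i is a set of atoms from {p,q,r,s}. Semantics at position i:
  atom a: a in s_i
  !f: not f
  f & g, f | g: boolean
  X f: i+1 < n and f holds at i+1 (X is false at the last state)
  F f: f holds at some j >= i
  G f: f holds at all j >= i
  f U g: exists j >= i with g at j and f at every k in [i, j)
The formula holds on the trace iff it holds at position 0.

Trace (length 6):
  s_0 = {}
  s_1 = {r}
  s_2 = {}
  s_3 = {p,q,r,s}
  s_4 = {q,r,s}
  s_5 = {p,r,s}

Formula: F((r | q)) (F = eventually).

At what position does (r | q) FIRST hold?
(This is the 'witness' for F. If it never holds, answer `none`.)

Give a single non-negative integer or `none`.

s_0={}: (r | q)=False r=False q=False
s_1={r}: (r | q)=True r=True q=False
s_2={}: (r | q)=False r=False q=False
s_3={p,q,r,s}: (r | q)=True r=True q=True
s_4={q,r,s}: (r | q)=True r=True q=True
s_5={p,r,s}: (r | q)=True r=True q=False
F((r | q)) holds; first witness at position 1.

Answer: 1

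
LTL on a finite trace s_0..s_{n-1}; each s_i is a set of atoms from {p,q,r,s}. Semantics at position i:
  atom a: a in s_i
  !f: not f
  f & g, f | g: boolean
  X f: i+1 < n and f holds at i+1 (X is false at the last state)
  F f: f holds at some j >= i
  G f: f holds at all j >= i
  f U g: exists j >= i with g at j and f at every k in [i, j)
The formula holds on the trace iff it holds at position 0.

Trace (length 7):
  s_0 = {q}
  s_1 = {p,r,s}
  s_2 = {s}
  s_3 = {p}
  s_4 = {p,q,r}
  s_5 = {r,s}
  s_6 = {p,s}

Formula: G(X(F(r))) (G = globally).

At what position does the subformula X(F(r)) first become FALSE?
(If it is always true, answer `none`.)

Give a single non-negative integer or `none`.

Answer: 5

Derivation:
s_0={q}: X(F(r))=True F(r)=True r=False
s_1={p,r,s}: X(F(r))=True F(r)=True r=True
s_2={s}: X(F(r))=True F(r)=True r=False
s_3={p}: X(F(r))=True F(r)=True r=False
s_4={p,q,r}: X(F(r))=True F(r)=True r=True
s_5={r,s}: X(F(r))=False F(r)=True r=True
s_6={p,s}: X(F(r))=False F(r)=False r=False
G(X(F(r))) holds globally = False
First violation at position 5.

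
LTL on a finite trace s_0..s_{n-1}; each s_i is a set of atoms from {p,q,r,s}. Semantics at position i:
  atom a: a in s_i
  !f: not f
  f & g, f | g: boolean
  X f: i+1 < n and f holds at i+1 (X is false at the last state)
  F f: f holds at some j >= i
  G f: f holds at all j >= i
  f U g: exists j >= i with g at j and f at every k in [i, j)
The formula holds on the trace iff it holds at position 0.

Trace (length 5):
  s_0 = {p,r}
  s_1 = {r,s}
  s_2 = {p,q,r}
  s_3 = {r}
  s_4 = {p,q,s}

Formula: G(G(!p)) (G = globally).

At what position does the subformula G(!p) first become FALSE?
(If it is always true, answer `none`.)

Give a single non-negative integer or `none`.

Answer: 0

Derivation:
s_0={p,r}: G(!p)=False !p=False p=True
s_1={r,s}: G(!p)=False !p=True p=False
s_2={p,q,r}: G(!p)=False !p=False p=True
s_3={r}: G(!p)=False !p=True p=False
s_4={p,q,s}: G(!p)=False !p=False p=True
G(G(!p)) holds globally = False
First violation at position 0.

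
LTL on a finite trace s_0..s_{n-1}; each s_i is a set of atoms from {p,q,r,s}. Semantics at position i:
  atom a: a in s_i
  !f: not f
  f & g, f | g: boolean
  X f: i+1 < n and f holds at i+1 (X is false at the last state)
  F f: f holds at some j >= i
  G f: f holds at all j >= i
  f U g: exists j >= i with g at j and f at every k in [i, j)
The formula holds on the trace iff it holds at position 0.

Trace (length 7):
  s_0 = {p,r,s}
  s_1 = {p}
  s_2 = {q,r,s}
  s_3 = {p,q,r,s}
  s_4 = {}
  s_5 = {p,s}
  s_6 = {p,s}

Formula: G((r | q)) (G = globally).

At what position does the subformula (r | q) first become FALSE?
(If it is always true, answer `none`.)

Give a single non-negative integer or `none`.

s_0={p,r,s}: (r | q)=True r=True q=False
s_1={p}: (r | q)=False r=False q=False
s_2={q,r,s}: (r | q)=True r=True q=True
s_3={p,q,r,s}: (r | q)=True r=True q=True
s_4={}: (r | q)=False r=False q=False
s_5={p,s}: (r | q)=False r=False q=False
s_6={p,s}: (r | q)=False r=False q=False
G((r | q)) holds globally = False
First violation at position 1.

Answer: 1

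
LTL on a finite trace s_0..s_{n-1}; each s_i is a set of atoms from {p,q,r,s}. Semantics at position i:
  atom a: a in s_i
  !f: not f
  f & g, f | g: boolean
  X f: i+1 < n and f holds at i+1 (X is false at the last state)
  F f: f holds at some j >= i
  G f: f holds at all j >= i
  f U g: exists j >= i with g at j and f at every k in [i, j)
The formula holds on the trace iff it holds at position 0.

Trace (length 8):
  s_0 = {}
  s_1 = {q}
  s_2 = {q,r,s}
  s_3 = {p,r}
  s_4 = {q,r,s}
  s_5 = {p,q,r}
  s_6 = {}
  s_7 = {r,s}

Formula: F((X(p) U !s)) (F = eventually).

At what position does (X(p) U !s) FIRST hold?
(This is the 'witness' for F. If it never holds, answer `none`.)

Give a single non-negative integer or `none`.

s_0={}: (X(p) U !s)=True X(p)=False p=False !s=True s=False
s_1={q}: (X(p) U !s)=True X(p)=False p=False !s=True s=False
s_2={q,r,s}: (X(p) U !s)=True X(p)=True p=False !s=False s=True
s_3={p,r}: (X(p) U !s)=True X(p)=False p=True !s=True s=False
s_4={q,r,s}: (X(p) U !s)=True X(p)=True p=False !s=False s=True
s_5={p,q,r}: (X(p) U !s)=True X(p)=False p=True !s=True s=False
s_6={}: (X(p) U !s)=True X(p)=False p=False !s=True s=False
s_7={r,s}: (X(p) U !s)=False X(p)=False p=False !s=False s=True
F((X(p) U !s)) holds; first witness at position 0.

Answer: 0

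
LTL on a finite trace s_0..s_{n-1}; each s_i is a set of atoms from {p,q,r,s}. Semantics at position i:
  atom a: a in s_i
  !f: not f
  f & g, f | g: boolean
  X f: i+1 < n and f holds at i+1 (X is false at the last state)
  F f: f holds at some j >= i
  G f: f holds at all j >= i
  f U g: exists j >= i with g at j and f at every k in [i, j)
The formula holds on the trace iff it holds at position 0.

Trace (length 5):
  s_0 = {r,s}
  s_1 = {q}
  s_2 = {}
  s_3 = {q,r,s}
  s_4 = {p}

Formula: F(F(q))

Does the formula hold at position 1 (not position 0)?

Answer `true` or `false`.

Answer: true

Derivation:
s_0={r,s}: F(F(q))=True F(q)=True q=False
s_1={q}: F(F(q))=True F(q)=True q=True
s_2={}: F(F(q))=True F(q)=True q=False
s_3={q,r,s}: F(F(q))=True F(q)=True q=True
s_4={p}: F(F(q))=False F(q)=False q=False
Evaluating at position 1: result = True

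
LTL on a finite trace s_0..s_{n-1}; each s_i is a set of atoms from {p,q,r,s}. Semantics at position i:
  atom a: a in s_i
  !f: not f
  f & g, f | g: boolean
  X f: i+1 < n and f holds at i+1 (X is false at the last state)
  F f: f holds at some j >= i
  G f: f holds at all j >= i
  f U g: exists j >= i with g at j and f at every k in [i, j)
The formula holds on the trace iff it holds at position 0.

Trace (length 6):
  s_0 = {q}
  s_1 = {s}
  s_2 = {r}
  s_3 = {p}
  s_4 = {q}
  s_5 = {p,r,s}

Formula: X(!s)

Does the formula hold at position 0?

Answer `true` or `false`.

s_0={q}: X(!s)=False !s=True s=False
s_1={s}: X(!s)=True !s=False s=True
s_2={r}: X(!s)=True !s=True s=False
s_3={p}: X(!s)=True !s=True s=False
s_4={q}: X(!s)=False !s=True s=False
s_5={p,r,s}: X(!s)=False !s=False s=True

Answer: false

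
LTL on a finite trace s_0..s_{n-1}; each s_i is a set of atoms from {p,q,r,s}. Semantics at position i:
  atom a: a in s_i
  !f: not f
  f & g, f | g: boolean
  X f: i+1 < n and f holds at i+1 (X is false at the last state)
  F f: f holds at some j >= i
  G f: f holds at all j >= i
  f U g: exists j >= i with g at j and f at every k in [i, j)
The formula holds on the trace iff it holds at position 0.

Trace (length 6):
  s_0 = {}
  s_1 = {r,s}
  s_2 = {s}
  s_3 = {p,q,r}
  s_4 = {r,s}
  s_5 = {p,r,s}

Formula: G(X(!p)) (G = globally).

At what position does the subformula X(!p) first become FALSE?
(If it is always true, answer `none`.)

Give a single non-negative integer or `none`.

Answer: 2

Derivation:
s_0={}: X(!p)=True !p=True p=False
s_1={r,s}: X(!p)=True !p=True p=False
s_2={s}: X(!p)=False !p=True p=False
s_3={p,q,r}: X(!p)=True !p=False p=True
s_4={r,s}: X(!p)=False !p=True p=False
s_5={p,r,s}: X(!p)=False !p=False p=True
G(X(!p)) holds globally = False
First violation at position 2.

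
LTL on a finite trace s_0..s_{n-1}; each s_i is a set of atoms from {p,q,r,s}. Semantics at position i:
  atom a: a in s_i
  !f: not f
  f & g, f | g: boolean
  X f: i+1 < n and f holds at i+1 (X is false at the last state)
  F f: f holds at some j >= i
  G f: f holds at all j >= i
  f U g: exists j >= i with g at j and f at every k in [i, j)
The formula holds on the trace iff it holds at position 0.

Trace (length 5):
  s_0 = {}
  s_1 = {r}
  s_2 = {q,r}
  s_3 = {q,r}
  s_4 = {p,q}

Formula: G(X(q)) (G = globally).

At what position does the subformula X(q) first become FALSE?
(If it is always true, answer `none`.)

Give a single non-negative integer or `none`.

Answer: 0

Derivation:
s_0={}: X(q)=False q=False
s_1={r}: X(q)=True q=False
s_2={q,r}: X(q)=True q=True
s_3={q,r}: X(q)=True q=True
s_4={p,q}: X(q)=False q=True
G(X(q)) holds globally = False
First violation at position 0.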